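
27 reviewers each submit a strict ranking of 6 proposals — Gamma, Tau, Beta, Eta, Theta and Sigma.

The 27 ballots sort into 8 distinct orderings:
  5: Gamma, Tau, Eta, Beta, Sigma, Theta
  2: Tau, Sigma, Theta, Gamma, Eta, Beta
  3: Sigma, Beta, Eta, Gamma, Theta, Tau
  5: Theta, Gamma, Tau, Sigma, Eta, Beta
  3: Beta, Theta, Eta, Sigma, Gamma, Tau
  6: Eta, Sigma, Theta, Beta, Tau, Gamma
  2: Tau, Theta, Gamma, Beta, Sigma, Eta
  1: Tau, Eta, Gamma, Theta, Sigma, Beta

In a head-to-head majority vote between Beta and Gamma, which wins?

Ballots ranking Beta above Gamma: 3 + 3 + 6 = 12.
Ballots ranking Gamma above Beta: 27 − 12 = 15.
Gamma wins the head-to-head 15–12.

Gamma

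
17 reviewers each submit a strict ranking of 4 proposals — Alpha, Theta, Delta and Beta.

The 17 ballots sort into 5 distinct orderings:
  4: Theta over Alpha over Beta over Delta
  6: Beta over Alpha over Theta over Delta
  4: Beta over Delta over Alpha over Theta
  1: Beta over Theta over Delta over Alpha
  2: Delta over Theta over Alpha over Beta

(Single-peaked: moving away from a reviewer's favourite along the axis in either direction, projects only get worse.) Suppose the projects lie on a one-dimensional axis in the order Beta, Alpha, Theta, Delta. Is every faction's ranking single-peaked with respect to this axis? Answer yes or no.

no

Axis positions: Beta=1, Alpha=2, Theta=3, Delta=4.
Faction 1 (peak Theta at position 3): ranking walks positions 3-2-1-4, expanding outward from the peak — single-peaked.
Faction 2 (peak Beta at position 1): ranking walks positions 1-2-3-4, expanding outward from the peak — single-peaked.
Faction 3: ranking walks positions 1-4-2-3; Delta is ranked above Alpha even though Alpha lies between Delta and the peak Beta on the axis — preferences dip and rise again. Not single-peaked.
Faction 4: ranking walks positions 1-3-4-2; Theta is ranked above Alpha even though Alpha lies between Theta and the peak Beta on the axis — preferences dip and rise again. Not single-peaked.
Faction 5 (peak Delta at position 4): ranking walks positions 4-3-2-1, expanding outward from the peak — single-peaked.
Faction 3 violates single-peakedness, so the profile is not single-peaked on this axis.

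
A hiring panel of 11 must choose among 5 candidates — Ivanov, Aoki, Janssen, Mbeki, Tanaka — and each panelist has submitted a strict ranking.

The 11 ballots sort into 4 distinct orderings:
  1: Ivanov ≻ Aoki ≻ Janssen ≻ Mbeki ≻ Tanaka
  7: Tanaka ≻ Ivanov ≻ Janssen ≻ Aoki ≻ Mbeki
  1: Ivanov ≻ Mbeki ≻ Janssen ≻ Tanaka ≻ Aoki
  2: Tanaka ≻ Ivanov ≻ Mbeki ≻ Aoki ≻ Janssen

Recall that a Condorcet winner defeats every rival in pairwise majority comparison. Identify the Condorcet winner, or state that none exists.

Tanaka

Check each pair by majority over 11 ballots:
Ivanov vs Aoki: Ivanov, 11–0.
Ivanov–Janssen: Ivanov 11–0.
Ivanov–Mbeki: Ivanov 11–0.
Ivanov vs Tanaka: Tanaka wins 9–2.
Aoki–Janssen: Janssen 8–3.
Aoki–Mbeki: Aoki 8–3.
Aoki–Tanaka: Tanaka 10–1.
Janssen vs Mbeki: Janssen wins 8–3.
Janssen vs Tanaka: Tanaka wins 9–2.
Mbeki vs Tanaka: Tanaka, 9–2.
Only Tanaka has no losses; Tanaka is the Condorcet winner.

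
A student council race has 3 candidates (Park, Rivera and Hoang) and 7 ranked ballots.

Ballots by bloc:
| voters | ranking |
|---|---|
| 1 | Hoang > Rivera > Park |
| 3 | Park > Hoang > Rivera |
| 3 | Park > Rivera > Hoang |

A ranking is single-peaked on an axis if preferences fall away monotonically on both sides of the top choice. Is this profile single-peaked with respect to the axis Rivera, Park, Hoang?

no

Axis positions: Rivera=1, Park=2, Hoang=3.
Bloc 1: ranking walks positions 3-1-2; Rivera is ranked above Park even though Park lies between Rivera and the peak Hoang on the axis — preferences dip and rise again. Not single-peaked.
Bloc 2 (peak Park at position 2): ranking walks positions 2-3-1, expanding outward from the peak — single-peaked.
Bloc 3 (peak Park at position 2): ranking walks positions 2-1-3, expanding outward from the peak — single-peaked.
Bloc 1 violates single-peakedness, so the profile is not single-peaked on this axis.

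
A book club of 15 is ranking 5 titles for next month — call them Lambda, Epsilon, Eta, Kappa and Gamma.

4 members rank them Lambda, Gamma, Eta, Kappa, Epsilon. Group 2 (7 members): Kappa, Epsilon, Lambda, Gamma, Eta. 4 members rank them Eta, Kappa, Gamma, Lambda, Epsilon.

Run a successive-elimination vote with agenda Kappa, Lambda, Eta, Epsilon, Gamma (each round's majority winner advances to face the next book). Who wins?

Gamma

Round 1: Kappa vs Lambda — 11–4, Kappa advances.
Round 2: Kappa vs Eta — 7–8, Eta advances.
Round 3: Eta vs Epsilon — 8–7, Eta advances.
Round 4: Eta vs Gamma — 4–11, Gamma advances.
Gamma survives the agenda.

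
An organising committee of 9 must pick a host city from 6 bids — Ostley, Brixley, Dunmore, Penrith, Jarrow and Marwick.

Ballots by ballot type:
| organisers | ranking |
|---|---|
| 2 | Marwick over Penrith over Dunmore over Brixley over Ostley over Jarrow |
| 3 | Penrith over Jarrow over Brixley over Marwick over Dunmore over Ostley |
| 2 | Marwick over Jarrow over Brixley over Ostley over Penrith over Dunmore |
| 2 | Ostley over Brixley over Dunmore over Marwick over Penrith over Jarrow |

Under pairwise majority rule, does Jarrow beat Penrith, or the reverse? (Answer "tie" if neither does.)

Penrith

Ballots ranking Jarrow above Penrith: 2.
Ballots ranking Penrith above Jarrow: 9 − 2 = 7.
Penrith wins the head-to-head 7–2.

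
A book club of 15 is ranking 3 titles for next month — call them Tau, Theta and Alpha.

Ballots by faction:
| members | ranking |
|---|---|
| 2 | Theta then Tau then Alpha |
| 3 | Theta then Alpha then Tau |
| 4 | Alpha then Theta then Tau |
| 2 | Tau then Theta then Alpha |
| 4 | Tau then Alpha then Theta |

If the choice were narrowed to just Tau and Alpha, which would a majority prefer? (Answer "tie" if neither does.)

Ballots ranking Tau above Alpha: 2 + 2 + 4 = 8.
Ballots ranking Alpha above Tau: 15 − 8 = 7.
Tau wins the head-to-head 8–7.

Tau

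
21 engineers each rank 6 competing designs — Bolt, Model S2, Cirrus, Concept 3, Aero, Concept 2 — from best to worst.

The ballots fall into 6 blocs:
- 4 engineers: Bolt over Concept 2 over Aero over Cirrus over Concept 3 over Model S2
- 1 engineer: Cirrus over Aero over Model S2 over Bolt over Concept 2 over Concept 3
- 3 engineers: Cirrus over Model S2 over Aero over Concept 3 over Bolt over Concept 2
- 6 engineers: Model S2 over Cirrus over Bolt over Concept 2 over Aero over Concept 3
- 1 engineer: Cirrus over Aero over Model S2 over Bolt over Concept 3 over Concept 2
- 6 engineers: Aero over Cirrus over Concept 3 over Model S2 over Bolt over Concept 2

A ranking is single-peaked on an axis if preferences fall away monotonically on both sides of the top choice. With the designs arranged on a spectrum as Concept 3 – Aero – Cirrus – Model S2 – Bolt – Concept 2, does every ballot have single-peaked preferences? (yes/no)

Axis positions: Concept 3=1, Aero=2, Cirrus=3, Model S2=4, Bolt=5, Concept 2=6.
Bloc 1: ranking walks positions 5-6-2-3-1-4; Aero is ranked above Model S2 even though Model S2 lies between Aero and the peak Bolt on the axis — preferences dip and rise again. Not single-peaked.
Bloc 2 (peak Cirrus at position 3): ranking walks positions 3-2-4-5-6-1, expanding outward from the peak — single-peaked.
Bloc 3 (peak Cirrus at position 3): ranking walks positions 3-4-2-1-5-6, expanding outward from the peak — single-peaked.
Bloc 4 (peak Model S2 at position 4): ranking walks positions 4-3-5-6-2-1, expanding outward from the peak — single-peaked.
Bloc 5 (peak Cirrus at position 3): ranking walks positions 3-2-4-5-1-6, expanding outward from the peak — single-peaked.
Bloc 6 (peak Aero at position 2): ranking walks positions 2-3-1-4-5-6, expanding outward from the peak — single-peaked.
Bloc 1 violates single-peakedness, so the profile is not single-peaked on this axis.

no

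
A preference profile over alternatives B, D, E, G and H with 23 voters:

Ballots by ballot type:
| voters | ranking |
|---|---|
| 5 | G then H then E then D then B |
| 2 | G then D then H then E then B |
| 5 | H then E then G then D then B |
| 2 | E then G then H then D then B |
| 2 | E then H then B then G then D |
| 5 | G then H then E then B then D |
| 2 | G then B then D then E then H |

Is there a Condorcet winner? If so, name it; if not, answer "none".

G

Pairwise majorities:
B vs D: 2+5+2 = 9 for B, 14 for D — D by 14–9.
B vs E: B preferred on 2 ballots; E wins 21–2.
B vs G: B is ranked higher on 2 ballots, G on 21. G wins 21–2.
B vs H: 2 for B, 21 for H — H by 21–2.
D vs E: D is ranked higher on 2+2 = 4 ballots, E on 19. E wins 19–4.
D vs G: D preferred on 0 ballots; G wins 23–0.
D vs H: 4 to 19, H.
E vs G: E preferred on 5+2+2 = 9 ballots; G wins 14–9.
E vs H: 6 to 17, H.
G vs H: 16 to 7, G.
G beats each of B, D, E, H — G is the Condorcet winner.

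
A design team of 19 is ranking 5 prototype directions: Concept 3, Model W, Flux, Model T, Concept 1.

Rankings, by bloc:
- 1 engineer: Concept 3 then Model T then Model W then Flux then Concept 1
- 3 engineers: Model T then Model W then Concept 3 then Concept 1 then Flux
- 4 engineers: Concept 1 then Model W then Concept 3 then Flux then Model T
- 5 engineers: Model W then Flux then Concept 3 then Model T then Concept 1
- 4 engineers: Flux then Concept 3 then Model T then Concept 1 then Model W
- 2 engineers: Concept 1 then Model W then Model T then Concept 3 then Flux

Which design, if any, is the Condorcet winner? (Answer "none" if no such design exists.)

Head-to-head results (19 engineers):
Concept 3 vs Model W: Concept 3 is ranked higher on 1+4 = 5 ballots, Model W on 14. Model W wins 14–5.
Concept 3 vs Flux: 10 to 9, Concept 3.
Concept 3 vs Model T: Concept 3 preferred on 1+4+5+4 = 14 ballots; Concept 3 wins 14–5.
Concept 3 vs Concept 1: Concept 3 is ranked higher on 1+3+5+4 = 13 ballots, Concept 1 on 6. Concept 3 wins 13–6.
Model W vs Flux: 1+3+4+5+2 = 15 for Model W, 4 for Flux — Model W by 15–4.
Model W vs Model T: Model W is ranked higher on 4+5+2 = 11 ballots, Model T on 8. Model W wins 11–8.
Model W vs Concept 1: Model W preferred on 1+3+5 = 9 ballots; Concept 1 wins 10–9.
Flux vs Model T: Flux is ranked higher on 4+5+4 = 13 ballots, Model T on 6. Flux wins 13–6.
Flux vs Concept 1: 1+5+4 = 10 for Flux, 9 for Concept 1 — Flux by 10–9.
Model T vs Concept 1: 1+3+5+4 = 13 for Model T, 6 for Concept 1 — Model T by 13–6.
No design is unbeaten: Concept 3 loses to Model W; Model W loses to Concept 1; Flux loses to Concept 3; Model T loses to Concept 3; Concept 1 loses to Concept 3. In particular Concept 3 → Concept 1 → Model W → Concept 3 is a majority cycle — no Condorcet winner exists.

none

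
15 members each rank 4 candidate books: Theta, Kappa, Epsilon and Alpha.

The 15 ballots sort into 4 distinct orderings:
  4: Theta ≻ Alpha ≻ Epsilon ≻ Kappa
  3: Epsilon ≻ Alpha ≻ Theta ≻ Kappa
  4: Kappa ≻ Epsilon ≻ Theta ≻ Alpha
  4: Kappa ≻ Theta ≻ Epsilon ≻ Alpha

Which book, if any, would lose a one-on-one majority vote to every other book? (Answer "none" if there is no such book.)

Alpha

Head-to-head results (15 members):
Theta vs Kappa: Kappa wins 8–7.
Theta vs Epsilon: Theta is ranked higher on 4+4 = 8 ballots, Epsilon on 7. Theta wins 8–7.
Theta–Alpha: Theta 12–3.
Kappa vs Epsilon: 4+4 = 8 for Kappa, 7 for Epsilon — Kappa by 8–7.
Kappa vs Alpha: Kappa wins 8–7.
Epsilon vs Alpha: 11 to 4, Epsilon.
Alpha is beaten in every head-to-head and is the Condorcet loser.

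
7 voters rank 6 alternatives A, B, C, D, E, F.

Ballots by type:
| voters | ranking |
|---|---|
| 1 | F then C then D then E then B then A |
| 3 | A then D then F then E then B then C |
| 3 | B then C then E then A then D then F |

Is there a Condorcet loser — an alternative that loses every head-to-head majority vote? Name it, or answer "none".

Head-to-head results (7 voters):
A vs B: 3 to 4, B.
A–C: C 4–3.
A vs D: A, 6–1.
A vs E: E wins 4–3.
A vs F: A, 6–1.
B vs C: B preferred on 3+3 = 6 ballots; B wins 6–1.
B vs D: D wins 4–3.
B vs E: E wins 4–3.
B vs F: 3 to 4, F.
C vs D: C is ranked higher on 1+3 = 4 ballots, D on 3. C wins 4–3.
C vs E: C wins 4–3.
C vs F: C is ranked higher on 3 ballots, F on 4. F wins 4–3.
D vs E: D preferred on 1+3 = 4 ballots; D wins 4–3.
D–F: D 6–1.
E vs F: 3 to 4, F.
Every alternative wins at least one matchup (A beats D; B beats A; C beats A; D beats B; E beats A; F beats B), so there is no Condorcet loser.

none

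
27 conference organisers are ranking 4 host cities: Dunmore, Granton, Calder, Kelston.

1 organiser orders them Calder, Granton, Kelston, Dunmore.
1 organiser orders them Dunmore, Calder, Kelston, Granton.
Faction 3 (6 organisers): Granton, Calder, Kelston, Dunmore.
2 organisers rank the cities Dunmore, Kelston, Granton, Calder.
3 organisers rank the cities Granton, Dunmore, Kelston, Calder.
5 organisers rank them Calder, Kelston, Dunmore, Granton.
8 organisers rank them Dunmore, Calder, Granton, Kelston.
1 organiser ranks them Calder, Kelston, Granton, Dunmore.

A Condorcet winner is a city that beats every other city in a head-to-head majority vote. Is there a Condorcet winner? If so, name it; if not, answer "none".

Pairwise majorities:
Dunmore vs Granton: Dunmore preferred on 1+2+5+8 = 16 ballots; Dunmore wins 16–11.
Dunmore vs Calder: 14 to 13, Dunmore.
Dunmore vs Kelston: Dunmore preferred on 1+2+3+8 = 14 ballots; Dunmore wins 14–13.
Granton vs Calder: Granton preferred on 6+2+3 = 11 ballots; Calder wins 16–11.
Granton vs Kelston: 18 to 9, Granton.
Calder vs Kelston: Calder is ranked higher on 1+1+6+5+8+1 = 22 ballots, Kelston on 5. Calder wins 22–5.
Dunmore beats each of Granton, Calder, Kelston — Dunmore is the Condorcet winner.

Dunmore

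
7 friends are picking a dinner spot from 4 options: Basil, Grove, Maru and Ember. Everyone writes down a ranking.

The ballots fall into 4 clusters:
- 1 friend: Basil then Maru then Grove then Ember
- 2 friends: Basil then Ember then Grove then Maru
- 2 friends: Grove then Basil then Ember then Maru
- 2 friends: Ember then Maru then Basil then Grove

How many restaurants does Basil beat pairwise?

Basil against each rival (7 friends):
Basil vs Grove: Basil wins 5–2.
Basil–Maru: Basil 5–2.
Basil vs Ember: 5 to 2, Basil.
Basil beats Grove, Maru, Ember — 3 pairwise wins.

3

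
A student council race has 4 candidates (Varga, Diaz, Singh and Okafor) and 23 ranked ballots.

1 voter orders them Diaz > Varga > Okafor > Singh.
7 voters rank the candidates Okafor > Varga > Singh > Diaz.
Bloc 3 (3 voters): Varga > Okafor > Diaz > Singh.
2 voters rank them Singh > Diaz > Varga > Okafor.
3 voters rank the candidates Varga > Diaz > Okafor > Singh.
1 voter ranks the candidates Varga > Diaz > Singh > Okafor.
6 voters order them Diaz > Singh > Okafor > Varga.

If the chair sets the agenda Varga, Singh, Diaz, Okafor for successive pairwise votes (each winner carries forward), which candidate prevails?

Okafor

Round 1: Varga vs Singh — 15–8, Varga advances.
Round 2: Varga vs Diaz — 14–9, Varga advances.
Round 3: Varga vs Okafor — 10–13, Okafor advances.
The agenda winner is Okafor.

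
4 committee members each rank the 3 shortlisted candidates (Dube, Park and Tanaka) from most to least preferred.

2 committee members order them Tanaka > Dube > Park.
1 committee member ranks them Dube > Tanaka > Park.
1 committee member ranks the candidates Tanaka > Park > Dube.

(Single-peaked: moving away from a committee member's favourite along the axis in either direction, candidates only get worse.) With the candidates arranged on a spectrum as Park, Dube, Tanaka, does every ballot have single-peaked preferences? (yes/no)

no

Axis positions: Park=1, Dube=2, Tanaka=3.
Bloc 1 (peak Tanaka at position 3): ranking walks positions 3-2-1, expanding outward from the peak — single-peaked.
Bloc 2 (peak Dube at position 2): ranking walks positions 2-3-1, expanding outward from the peak — single-peaked.
Bloc 3: ranking walks positions 3-1-2; Park is ranked above Dube even though Dube lies between Park and the peak Tanaka on the axis — preferences dip and rise again. Not single-peaked.
Bloc 3 violates single-peakedness, so the profile is not single-peaked on this axis.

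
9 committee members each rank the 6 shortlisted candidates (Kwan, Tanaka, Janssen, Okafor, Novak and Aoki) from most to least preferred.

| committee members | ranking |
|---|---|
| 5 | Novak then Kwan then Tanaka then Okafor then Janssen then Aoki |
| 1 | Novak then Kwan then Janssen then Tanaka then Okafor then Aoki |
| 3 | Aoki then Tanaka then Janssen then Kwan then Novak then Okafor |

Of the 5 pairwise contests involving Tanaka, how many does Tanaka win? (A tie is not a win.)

3

Tanaka against each rival (9 committee members):
Tanaka vs Kwan: Tanaka preferred on 3 ballots; Kwan wins 6–3.
Tanaka vs Janssen: 5+3 = 8 for Tanaka, 1 for Janssen — Tanaka by 8–1.
Tanaka–Okafor: Tanaka 9–0.
Tanaka vs Novak: Tanaka is ranked higher on 3 ballots, Novak on 6. Novak wins 6–3.
Tanaka vs Aoki: 6 to 3, Tanaka.
Tanaka beats Janssen, Okafor, Aoki; loses to Kwan, Novak — 3 pairwise wins.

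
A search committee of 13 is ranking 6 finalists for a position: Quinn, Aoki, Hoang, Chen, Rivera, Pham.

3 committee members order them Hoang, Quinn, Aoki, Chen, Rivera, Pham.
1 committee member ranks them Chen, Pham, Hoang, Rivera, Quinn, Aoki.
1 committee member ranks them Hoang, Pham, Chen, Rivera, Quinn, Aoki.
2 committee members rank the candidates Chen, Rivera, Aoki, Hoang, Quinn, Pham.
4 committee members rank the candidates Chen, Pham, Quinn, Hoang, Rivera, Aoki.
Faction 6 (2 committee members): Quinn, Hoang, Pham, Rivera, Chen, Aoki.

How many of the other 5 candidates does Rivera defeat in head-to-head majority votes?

1

Rivera against each rival (13 committee members):
Rivera vs Quinn: Rivera preferred on 1+1+2 = 4 ballots; Quinn wins 9–4.
Rivera vs Aoki: Rivera is ranked higher on 1+1+2+4+2 = 10 ballots, Aoki on 3. Rivera wins 10–3.
Rivera vs Hoang: Rivera preferred on 2 ballots; Hoang wins 11–2.
Rivera vs Chen: Chen, 11–2.
Rivera vs Pham: Pham wins 8–5.
Rivera beats Aoki; loses to Quinn, Hoang, Chen, Pham — 1 pairwise win.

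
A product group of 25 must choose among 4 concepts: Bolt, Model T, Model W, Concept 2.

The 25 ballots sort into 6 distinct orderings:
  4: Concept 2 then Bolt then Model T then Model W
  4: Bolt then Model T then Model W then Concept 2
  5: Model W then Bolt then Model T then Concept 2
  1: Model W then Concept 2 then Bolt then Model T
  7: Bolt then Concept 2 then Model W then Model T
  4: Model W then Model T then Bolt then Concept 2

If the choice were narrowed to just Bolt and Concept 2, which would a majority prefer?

Ballots ranking Bolt above Concept 2: 4 + 5 + 7 + 4 = 20.
Ballots ranking Concept 2 above Bolt: 25 − 20 = 5.
Bolt wins the head-to-head 20–5.

Bolt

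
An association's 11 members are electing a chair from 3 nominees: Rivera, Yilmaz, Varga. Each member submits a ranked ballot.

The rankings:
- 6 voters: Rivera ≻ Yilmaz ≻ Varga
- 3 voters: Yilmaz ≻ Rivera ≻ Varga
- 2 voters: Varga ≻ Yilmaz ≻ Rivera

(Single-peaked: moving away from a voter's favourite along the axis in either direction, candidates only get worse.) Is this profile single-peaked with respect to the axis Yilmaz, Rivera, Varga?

no

Axis positions: Yilmaz=1, Rivera=2, Varga=3.
Faction 1 (peak Rivera at position 2): ranking walks positions 2-1-3, expanding outward from the peak — single-peaked.
Faction 2 (peak Yilmaz at position 1): ranking walks positions 1-2-3, expanding outward from the peak — single-peaked.
Faction 3: ranking walks positions 3-1-2; Yilmaz is ranked above Rivera even though Rivera lies between Yilmaz and the peak Varga on the axis — preferences dip and rise again. Not single-peaked.
Faction 3 violates single-peakedness, so the profile is not single-peaked on this axis.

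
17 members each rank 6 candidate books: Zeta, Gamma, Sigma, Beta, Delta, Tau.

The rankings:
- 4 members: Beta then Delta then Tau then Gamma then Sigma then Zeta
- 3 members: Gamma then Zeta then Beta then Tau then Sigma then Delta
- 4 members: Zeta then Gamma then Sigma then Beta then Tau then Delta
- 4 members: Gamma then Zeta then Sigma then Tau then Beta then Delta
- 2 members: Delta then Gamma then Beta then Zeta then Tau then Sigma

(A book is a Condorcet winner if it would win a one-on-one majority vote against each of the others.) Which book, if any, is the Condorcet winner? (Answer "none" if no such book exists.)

Gamma

Check each pair by majority over 17 ballots:
Zeta vs Gamma: Gamma wins 13–4.
Zeta–Sigma: Zeta 13–4.
Zeta vs Beta: 3+4+4 = 11 for Zeta, 6 for Beta — Zeta by 11–6.
Zeta vs Delta: Zeta preferred on 3+4+4 = 11 ballots; Zeta wins 11–6.
Zeta vs Tau: Zeta is ranked higher on 3+4+4+2 = 13 ballots, Tau on 4. Zeta wins 13–4.
Gamma vs Sigma: 4+3+4+4+2 = 17 for Gamma, 0 for Sigma — Gamma by 17–0.
Gamma vs Beta: Gamma wins 13–4.
Gamma vs Delta: Gamma, 11–6.
Gamma vs Tau: Gamma wins 13–4.
Sigma vs Beta: Beta, 9–8.
Sigma vs Delta: Sigma wins 11–6.
Sigma vs Tau: 8 to 9, Tau.
Beta vs Delta: 4+3+4+4 = 15 for Beta, 2 for Delta — Beta by 15–2.
Beta–Tau: Beta 13–4.
Delta vs Tau: Delta preferred on 4+2 = 6 ballots; Tau wins 11–6.
Gamma beats each of Zeta, Sigma, Beta, Delta, Tau — Gamma is the Condorcet winner.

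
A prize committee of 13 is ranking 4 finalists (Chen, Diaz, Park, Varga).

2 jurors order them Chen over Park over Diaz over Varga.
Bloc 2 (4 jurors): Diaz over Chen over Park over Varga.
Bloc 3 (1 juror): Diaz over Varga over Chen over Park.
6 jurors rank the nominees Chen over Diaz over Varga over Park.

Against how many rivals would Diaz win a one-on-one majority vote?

2

Diaz against each rival (13 jurors):
Diaz vs Chen: Diaz preferred on 4+1 = 5 ballots; Chen wins 8–5.
Diaz vs Park: Diaz preferred on 4+1+6 = 11 ballots; Diaz wins 11–2.
Diaz vs Varga: 2+4+1+6 = 13 for Diaz, 0 for Varga — Diaz by 13–0.
Diaz beats Park, Varga; loses to Chen — 2 pairwise wins.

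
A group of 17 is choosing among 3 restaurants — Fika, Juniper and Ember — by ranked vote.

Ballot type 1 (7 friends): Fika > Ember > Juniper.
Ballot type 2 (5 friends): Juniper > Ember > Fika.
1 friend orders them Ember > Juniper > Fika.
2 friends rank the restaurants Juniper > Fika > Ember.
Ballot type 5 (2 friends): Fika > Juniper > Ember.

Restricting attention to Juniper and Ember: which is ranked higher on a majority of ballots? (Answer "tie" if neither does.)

Ballots ranking Juniper above Ember: 5 + 2 + 2 = 9.
Ballots ranking Ember above Juniper: 17 − 9 = 8.
Juniper wins the head-to-head 9–8.

Juniper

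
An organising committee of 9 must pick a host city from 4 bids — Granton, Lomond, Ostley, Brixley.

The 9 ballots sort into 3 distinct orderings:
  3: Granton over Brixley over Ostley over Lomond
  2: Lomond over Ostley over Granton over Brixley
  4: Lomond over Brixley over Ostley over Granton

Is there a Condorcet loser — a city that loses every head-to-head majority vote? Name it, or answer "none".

none

Head-to-head results (9 organisers):
Granton vs Lomond: 3 for Granton, 6 for Lomond — Lomond by 6–3.
Granton vs Ostley: Ostley, 6–3.
Granton vs Brixley: 3+2 = 5 for Granton, 4 for Brixley — Granton by 5–4.
Lomond vs Ostley: Lomond, 6–3.
Lomond vs Brixley: Lomond is ranked higher on 2+4 = 6 ballots, Brixley on 3. Lomond wins 6–3.
Ostley vs Brixley: Ostley is ranked higher on 2 ballots, Brixley on 7. Brixley wins 7–2.
Each city has at least one pairwise win (Granton beats Brixley; Lomond beats Granton; Ostley beats Granton; Brixley beats Ostley) — no Condorcet loser.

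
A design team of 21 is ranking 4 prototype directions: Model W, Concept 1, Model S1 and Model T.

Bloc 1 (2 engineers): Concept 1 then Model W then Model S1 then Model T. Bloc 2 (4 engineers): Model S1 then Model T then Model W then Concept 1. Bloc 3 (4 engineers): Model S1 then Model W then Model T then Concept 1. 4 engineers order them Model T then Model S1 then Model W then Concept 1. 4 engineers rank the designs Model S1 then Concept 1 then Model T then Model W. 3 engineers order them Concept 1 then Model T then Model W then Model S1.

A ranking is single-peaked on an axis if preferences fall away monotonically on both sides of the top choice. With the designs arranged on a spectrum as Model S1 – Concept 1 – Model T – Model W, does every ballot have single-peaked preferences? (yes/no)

Axis positions: Model S1=1, Concept 1=2, Model T=3, Model W=4.
Bloc 1: ranking walks positions 2-4-1-3; Model W is ranked above Model T even though Model T lies between Model W and the peak Concept 1 on the axis — preferences dip and rise again. Not single-peaked.
Bloc 2: ranking walks positions 1-3-4-2; Model T is ranked above Concept 1 even though Concept 1 lies between Model T and the peak Model S1 on the axis — preferences dip and rise again. Not single-peaked.
Bloc 3: ranking walks positions 1-4-3-2; Model W is ranked above Concept 1 even though Concept 1 lies between Model W and the peak Model S1 on the axis — preferences dip and rise again. Not single-peaked.
Bloc 4: ranking walks positions 3-1-4-2; Model S1 is ranked above Concept 1 even though Concept 1 lies between Model S1 and the peak Model T on the axis — preferences dip and rise again. Not single-peaked.
Bloc 5 (peak Model S1 at position 1): ranking walks positions 1-2-3-4, expanding outward from the peak — single-peaked.
Bloc 6 (peak Concept 1 at position 2): ranking walks positions 2-3-4-1, expanding outward from the peak — single-peaked.
Bloc 1 violates single-peakedness, so the profile is not single-peaked on this axis.

no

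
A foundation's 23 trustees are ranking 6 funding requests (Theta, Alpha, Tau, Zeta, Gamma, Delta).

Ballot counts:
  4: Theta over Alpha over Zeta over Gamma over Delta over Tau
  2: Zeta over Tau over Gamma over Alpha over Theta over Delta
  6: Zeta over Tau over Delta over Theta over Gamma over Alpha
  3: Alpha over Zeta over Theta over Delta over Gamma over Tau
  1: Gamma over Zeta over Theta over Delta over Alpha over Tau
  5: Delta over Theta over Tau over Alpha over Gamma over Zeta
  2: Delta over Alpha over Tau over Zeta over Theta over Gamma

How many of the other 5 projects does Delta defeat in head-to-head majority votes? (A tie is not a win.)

Delta against each rival (23 reviewers):
Delta vs Theta: Delta preferred on 6+5+2 = 13 ballots; Delta wins 13–10.
Delta vs Alpha: 14 to 9, Delta.
Delta–Tau: Delta 15–8.
Delta vs Zeta: Zeta, 16–7.
Delta vs Gamma: Delta is ranked higher on 6+3+5+2 = 16 ballots, Gamma on 7. Delta wins 16–7.
Delta beats Theta, Alpha, Tau, Gamma; loses to Zeta — 4 pairwise wins.

4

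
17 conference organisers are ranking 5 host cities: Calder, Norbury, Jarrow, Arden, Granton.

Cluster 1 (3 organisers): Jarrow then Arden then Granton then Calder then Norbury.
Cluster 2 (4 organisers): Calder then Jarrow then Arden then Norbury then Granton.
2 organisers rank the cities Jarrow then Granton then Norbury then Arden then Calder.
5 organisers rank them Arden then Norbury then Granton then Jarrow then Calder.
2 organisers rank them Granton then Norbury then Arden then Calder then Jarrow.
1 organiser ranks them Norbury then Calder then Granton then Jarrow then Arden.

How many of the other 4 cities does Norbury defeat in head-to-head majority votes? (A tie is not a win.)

2

Norbury against each rival (17 organisers):
Norbury vs Calder: Norbury is ranked higher on 2+5+2+1 = 10 ballots, Calder on 7. Norbury wins 10–7.
Norbury–Jarrow: Jarrow 9–8.
Norbury vs Arden: Arden wins 12–5.
Norbury vs Granton: Norbury is ranked higher on 4+5+1 = 10 ballots, Granton on 7. Norbury wins 10–7.
Norbury beats Calder, Granton; loses to Jarrow, Arden — 2 pairwise wins.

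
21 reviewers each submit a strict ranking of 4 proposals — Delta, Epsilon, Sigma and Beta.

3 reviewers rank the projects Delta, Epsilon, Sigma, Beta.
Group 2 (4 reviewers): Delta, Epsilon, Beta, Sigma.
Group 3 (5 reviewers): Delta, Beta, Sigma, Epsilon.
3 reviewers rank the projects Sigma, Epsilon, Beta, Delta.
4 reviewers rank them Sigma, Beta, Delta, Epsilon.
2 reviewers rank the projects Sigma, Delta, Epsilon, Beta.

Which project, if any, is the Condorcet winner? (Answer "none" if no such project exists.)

Delta

Pairwise majorities:
Delta vs Epsilon: Delta wins 18–3.
Delta vs Sigma: Delta, 12–9.
Delta–Beta: Delta 14–7.
Epsilon vs Sigma: Sigma, 14–7.
Epsilon–Beta: Epsilon 12–9.
Sigma–Beta: Sigma 12–9.
Delta beats each of Epsilon, Sigma, Beta — Delta is the Condorcet winner.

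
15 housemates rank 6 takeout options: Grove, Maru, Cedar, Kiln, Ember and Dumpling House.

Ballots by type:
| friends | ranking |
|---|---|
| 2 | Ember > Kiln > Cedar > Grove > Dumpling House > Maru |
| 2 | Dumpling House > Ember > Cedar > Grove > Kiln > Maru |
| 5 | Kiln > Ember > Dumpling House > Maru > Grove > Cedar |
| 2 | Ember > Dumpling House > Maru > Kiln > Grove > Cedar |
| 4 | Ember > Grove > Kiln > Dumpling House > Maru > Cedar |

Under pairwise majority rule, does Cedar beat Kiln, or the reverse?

Kiln

Ballots ranking Cedar above Kiln: 2.
Ballots ranking Kiln above Cedar: 15 − 2 = 13.
Kiln wins the head-to-head 13–2.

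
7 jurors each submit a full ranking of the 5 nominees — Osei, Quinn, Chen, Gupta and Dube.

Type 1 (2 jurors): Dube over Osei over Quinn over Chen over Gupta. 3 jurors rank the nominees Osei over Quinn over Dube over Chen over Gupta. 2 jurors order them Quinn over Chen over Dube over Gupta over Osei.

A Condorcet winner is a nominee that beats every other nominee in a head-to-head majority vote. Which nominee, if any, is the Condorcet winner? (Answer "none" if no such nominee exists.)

Check each pair by majority over 7 ballots:
Osei vs Quinn: Osei, 5–2.
Osei–Chen: Osei 5–2.
Osei vs Gupta: Osei, 5–2.
Osei vs Dube: Dube wins 4–3.
Quinn vs Chen: Quinn wins 7–0.
Quinn–Gupta: Quinn 7–0.
Quinn vs Dube: Quinn wins 5–2.
Chen vs Gupta: Chen wins 7–0.
Chen vs Dube: Dube, 5–2.
Gupta vs Dube: Dube wins 7–0.
Each nominee drops at least one matchup (Osei loses to Dube; Quinn loses to Osei; Chen loses to Osei; Gupta loses to Osei; Dube loses to Quinn); the cycle Osei → Quinn → Dube → Osei rules out a Condorcet winner.

none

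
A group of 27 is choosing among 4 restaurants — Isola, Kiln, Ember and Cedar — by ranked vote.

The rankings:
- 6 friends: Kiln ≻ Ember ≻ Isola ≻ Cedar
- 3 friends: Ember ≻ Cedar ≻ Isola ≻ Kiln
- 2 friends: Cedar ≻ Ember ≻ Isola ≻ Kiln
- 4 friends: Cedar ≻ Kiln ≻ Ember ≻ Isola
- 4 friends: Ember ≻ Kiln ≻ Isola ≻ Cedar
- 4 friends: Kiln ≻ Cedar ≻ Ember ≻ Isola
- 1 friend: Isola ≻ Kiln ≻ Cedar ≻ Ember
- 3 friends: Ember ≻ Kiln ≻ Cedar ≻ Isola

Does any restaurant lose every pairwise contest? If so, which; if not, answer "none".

Isola

Pairwise majorities:
Isola vs Kiln: Kiln, 21–6.
Isola–Ember: Ember 26–1.
Isola vs Cedar: 11 to 16, Cedar.
Kiln vs Ember: Kiln wins 15–12.
Kiln vs Cedar: Kiln preferred on 6+4+4+1+3 = 18 ballots; Kiln wins 18–9.
Ember vs Cedar: 16 to 11, Ember.
Only Isola has no wins; Isola is the Condorcet loser.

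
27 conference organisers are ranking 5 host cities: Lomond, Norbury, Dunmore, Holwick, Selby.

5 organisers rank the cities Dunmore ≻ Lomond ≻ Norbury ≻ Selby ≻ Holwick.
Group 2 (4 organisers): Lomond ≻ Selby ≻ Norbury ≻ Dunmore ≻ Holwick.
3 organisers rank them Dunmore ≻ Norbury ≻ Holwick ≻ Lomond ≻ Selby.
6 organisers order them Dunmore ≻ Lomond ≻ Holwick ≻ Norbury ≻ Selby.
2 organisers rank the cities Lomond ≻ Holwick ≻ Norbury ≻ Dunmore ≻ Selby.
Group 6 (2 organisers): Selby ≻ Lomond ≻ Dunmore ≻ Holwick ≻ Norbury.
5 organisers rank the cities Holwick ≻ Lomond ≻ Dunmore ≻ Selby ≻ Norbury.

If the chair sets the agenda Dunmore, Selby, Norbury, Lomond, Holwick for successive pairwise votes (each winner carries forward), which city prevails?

Round 1: Dunmore vs Selby — 21–6, Dunmore advances.
Round 2: Dunmore vs Norbury — 21–6, Dunmore advances.
Round 3: Dunmore vs Lomond — 14–13, Dunmore advances.
Round 4: Dunmore vs Holwick — 20–7, Dunmore advances.
Dunmore survives the agenda.

Dunmore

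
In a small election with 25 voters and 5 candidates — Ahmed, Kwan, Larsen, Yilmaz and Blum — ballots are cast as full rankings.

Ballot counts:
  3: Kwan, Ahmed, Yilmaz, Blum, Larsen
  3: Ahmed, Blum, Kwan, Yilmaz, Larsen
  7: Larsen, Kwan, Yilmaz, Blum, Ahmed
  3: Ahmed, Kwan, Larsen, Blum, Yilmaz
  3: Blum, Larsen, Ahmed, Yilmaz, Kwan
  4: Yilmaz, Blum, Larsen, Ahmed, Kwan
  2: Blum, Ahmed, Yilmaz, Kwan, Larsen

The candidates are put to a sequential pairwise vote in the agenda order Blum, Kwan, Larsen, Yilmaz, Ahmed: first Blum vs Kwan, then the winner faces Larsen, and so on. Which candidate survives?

Larsen

Round 1: Blum vs Kwan — 12–13, Kwan advances.
Round 2: Kwan vs Larsen — 11–14, Larsen advances.
Round 3: Larsen vs Yilmaz — 13–12, Larsen advances.
Round 4: Larsen vs Ahmed — 14–11, Larsen advances.
Larsen survives the agenda.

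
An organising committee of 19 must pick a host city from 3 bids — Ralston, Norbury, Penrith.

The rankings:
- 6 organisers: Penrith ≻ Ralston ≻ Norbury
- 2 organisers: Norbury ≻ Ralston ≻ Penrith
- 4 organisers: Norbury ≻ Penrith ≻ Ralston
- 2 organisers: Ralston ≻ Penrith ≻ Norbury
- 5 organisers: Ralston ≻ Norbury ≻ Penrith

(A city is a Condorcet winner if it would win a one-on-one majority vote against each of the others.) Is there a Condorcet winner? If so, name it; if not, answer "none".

Pairwise majorities:
Ralston vs Norbury: 6+2+5 = 13 for Ralston, 6 for Norbury — Ralston by 13–6.
Ralston vs Penrith: 2+2+5 = 9 for Ralston, 10 for Penrith — Penrith by 10–9.
Norbury vs Penrith: Norbury preferred on 2+4+5 = 11 ballots; Norbury wins 11–8.
No city is unbeaten: Ralston loses to Penrith; Norbury loses to Ralston; Penrith loses to Norbury. In particular Ralston → Norbury → Penrith → Ralston is a majority cycle — no Condorcet winner exists.

none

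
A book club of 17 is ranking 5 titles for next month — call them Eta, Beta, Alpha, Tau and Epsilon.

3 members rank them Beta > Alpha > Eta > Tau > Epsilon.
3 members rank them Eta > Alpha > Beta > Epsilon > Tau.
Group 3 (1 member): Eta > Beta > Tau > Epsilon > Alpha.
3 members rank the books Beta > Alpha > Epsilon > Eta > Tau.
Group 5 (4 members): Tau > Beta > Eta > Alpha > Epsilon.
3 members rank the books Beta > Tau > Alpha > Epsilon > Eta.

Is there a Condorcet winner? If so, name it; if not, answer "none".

Beta

Check each pair by majority over 17 ballots:
Eta vs Beta: Eta preferred on 3+1 = 4 ballots; Beta wins 13–4.
Eta vs Alpha: Eta is ranked higher on 3+1+4 = 8 ballots, Alpha on 9. Alpha wins 9–8.
Eta–Tau: Eta 10–7.
Eta vs Epsilon: Eta, 11–6.
Beta vs Alpha: 3+1+3+4+3 = 14 for Beta, 3 for Alpha — Beta by 14–3.
Beta vs Tau: Beta is ranked higher on 3+3+1+3+3 = 13 ballots, Tau on 4. Beta wins 13–4.
Beta vs Epsilon: Beta preferred on 3+3+1+3+4+3 = 17 ballots; Beta wins 17–0.
Alpha vs Tau: Alpha preferred on 3+3+3 = 9 ballots; Alpha wins 9–8.
Alpha vs Epsilon: Alpha is ranked higher on 3+3+3+4+3 = 16 ballots, Epsilon on 1. Alpha wins 16–1.
Tau vs Epsilon: Tau preferred on 3+1+4+3 = 11 ballots; Tau wins 11–6.
Beta wins every pairwise contest, so Beta is the Condorcet winner.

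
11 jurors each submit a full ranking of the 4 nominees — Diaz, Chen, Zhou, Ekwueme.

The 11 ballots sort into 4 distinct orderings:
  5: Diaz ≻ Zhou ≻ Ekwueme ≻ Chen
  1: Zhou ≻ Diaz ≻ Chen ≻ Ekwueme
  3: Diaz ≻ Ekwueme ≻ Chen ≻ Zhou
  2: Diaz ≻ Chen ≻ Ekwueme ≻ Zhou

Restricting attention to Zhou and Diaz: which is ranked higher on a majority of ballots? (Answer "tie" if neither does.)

Diaz

Ballots ranking Zhou above Diaz: 1.
Ballots ranking Diaz above Zhou: 11 − 1 = 10.
Diaz wins the head-to-head 10–1.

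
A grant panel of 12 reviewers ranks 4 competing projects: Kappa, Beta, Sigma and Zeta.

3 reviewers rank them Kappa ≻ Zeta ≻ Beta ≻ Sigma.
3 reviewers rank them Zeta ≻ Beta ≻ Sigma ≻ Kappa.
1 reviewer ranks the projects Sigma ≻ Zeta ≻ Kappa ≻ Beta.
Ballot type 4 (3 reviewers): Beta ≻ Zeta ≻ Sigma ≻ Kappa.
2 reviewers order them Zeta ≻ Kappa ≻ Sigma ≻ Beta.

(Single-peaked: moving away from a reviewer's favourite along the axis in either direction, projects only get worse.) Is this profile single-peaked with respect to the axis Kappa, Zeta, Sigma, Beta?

Axis positions: Kappa=1, Zeta=2, Sigma=3, Beta=4.
Ballot type 1: ranking walks positions 1-2-4-3; Beta is ranked above Sigma even though Sigma lies between Beta and the peak Kappa on the axis — preferences dip and rise again. Not single-peaked.
Ballot type 2: ranking walks positions 2-4-3-1; Beta is ranked above Sigma even though Sigma lies between Beta and the peak Zeta on the axis — preferences dip and rise again. Not single-peaked.
Ballot type 3 (peak Sigma at position 3): ranking walks positions 3-2-1-4, expanding outward from the peak — single-peaked.
Ballot type 4: ranking walks positions 4-2-3-1; Zeta is ranked above Sigma even though Sigma lies between Zeta and the peak Beta on the axis — preferences dip and rise again. Not single-peaked.
Ballot type 5 (peak Zeta at position 2): ranking walks positions 2-1-3-4, expanding outward from the peak — single-peaked.
Ballot type 1 violates single-peakedness, so the profile is not single-peaked on this axis.

no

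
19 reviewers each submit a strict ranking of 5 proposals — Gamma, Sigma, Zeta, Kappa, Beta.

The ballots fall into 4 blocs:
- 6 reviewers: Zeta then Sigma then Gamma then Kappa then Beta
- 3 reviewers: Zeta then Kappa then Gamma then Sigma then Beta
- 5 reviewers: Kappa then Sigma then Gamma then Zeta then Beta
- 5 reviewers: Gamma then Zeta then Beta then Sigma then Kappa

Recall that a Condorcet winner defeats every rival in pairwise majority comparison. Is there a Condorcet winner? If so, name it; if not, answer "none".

none

Check each pair by majority over 19 ballots:
Gamma vs Sigma: Sigma wins 11–8.
Gamma–Zeta: Gamma 10–9.
Gamma–Kappa: Gamma 11–8.
Gamma–Beta: Gamma 19–0.
Sigma vs Zeta: Zeta wins 14–5.
Sigma vs Kappa: Sigma wins 11–8.
Sigma vs Beta: Sigma wins 14–5.
Zeta vs Kappa: Zeta, 14–5.
Zeta vs Beta: Zeta wins 19–0.
Kappa vs Beta: Kappa, 14–5.
Every project loses at least once (Gamma loses to Sigma; Sigma loses to Zeta; Zeta loses to Gamma; Kappa loses to Gamma; Beta loses to Gamma). The majority relation contains the cycle Gamma beats Zeta beats Sigma beats Gamma, so there is no Condorcet winner.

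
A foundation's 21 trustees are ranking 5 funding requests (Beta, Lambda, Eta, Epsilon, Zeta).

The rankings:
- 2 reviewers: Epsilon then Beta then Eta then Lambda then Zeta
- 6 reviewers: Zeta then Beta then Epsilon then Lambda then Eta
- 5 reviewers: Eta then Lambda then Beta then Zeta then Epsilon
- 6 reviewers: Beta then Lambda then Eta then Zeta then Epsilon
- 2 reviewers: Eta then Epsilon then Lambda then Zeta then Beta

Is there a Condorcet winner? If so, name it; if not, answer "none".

Head-to-head results (21 reviewers):
Beta vs Lambda: 14 to 7, Beta.
Beta vs Eta: Beta preferred on 2+6+6 = 14 ballots; Beta wins 14–7.
Beta vs Epsilon: 6+5+6 = 17 for Beta, 4 for Epsilon — Beta by 17–4.
Beta vs Zeta: Beta preferred on 2+5+6 = 13 ballots; Beta wins 13–8.
Lambda vs Eta: 6+6 = 12 for Lambda, 9 for Eta — Lambda by 12–9.
Lambda vs Epsilon: 11 to 10, Lambda.
Lambda vs Zeta: 2+5+6+2 = 15 for Lambda, 6 for Zeta — Lambda by 15–6.
Eta vs Epsilon: Eta preferred on 5+6+2 = 13 ballots; Eta wins 13–8.
Eta vs Zeta: 2+5+6+2 = 15 for Eta, 6 for Zeta — Eta by 15–6.
Epsilon vs Zeta: 2+2 = 4 for Epsilon, 17 for Zeta — Zeta by 17–4.
Beta defeats every rival head-to-head and is the Condorcet winner.

Beta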